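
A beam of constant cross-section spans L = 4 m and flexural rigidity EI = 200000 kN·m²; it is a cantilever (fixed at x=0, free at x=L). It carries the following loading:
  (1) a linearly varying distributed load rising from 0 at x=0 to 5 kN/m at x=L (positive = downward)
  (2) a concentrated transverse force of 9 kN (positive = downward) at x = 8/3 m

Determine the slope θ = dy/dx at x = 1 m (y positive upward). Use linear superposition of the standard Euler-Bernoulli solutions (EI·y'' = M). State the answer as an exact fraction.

Load 1 — triangular load w₀=5 kN/m (0→w₀ over full span):
  θ_1 = (w₀Lx²/4-w₀L²x/3-w₀x⁴/(24L))/EI = (5·4·1²/4-5·4²·1/3-5·1⁴/(24·4))/200000 = -139/1280000 rad
Load 2 — point force P=9 kN at a=8/3 m (b=L-a=4/3):
  θ_2 = -Px(2a-x)/(2EI)  [x≤a] = -9·1·(2·(8/3)-1)/(2·200000) = -39/400000 rad
Superposition: θ = Σ θ_i = -1319/6400000 rad ≈ -0.000206 rad

θ(1) = -1319/6400000 rad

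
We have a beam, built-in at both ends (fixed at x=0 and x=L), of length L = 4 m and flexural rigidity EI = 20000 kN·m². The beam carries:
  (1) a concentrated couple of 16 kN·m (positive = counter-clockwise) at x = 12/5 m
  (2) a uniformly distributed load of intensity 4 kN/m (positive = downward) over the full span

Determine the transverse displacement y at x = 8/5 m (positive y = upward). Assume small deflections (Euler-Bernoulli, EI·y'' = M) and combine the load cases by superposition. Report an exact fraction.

y(8/5) = -496/1953125 m

Load 1 — applied couple M₀=16 kN·m at a=12/5 m (b=L-a=8/5):
  y_1 = (R_Ax³/6 - M_Ax²/2)/EI  [x≤a] with R_A=144/25, M_A=128/25 = ((144/25)·(8/5)³/6 - (128/25)·(8/5)²/2)/20000 = -256/1953125 m
Load 2 — uniform load w=4 kN/m over full span:
  y_2 = -wx²(L-x)²/(24EI) = -4·(8/5)²·(4-(8/5))²/(24·20000) = -48/390625 m
Superposition: y = Σ y_i = -496/1953125 m ≈ -0.000254 m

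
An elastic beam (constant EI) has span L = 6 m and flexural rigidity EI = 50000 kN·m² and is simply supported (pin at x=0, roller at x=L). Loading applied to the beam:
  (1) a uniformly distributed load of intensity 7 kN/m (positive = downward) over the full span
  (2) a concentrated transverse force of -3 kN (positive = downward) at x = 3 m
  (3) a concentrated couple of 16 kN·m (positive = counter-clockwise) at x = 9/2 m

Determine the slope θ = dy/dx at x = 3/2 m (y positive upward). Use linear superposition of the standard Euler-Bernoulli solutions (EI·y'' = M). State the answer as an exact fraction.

θ(3/2) = -193/200000 rad

Load 1 — uniform load w=7 kN/m over full span:
  θ_1 = -w(L³-6Lx²+4x³)/(24EI) = -7·(6³-6·6·(3/2)²+4·(3/2)³)/(24·50000) = -693/800000 rad
Load 2 — point force P=-3 kN at a=3 m (b=L-a=3):
  θ_2 = -Pb(L²-b²-3x²)/(6LEI)  [x≤a] = -(-3)·3·(6²-3²-3·(3/2)²)/(6·6·50000) = 81/800000 rad
Load 3 — applied couple M₀=16 kN·m at a=9/2 m (b=L-a=3/2):
  θ_3 = (M₀x²/(2L)+C₁)/EI  [x≤a] with C₁=M₀(3b²-L²)/(6L)=-13 = (16·(3/2)²/(2·6)+(-13))/50000 = -1/5000 rad
Superposition: θ = Σ θ_i = -193/200000 rad ≈ -0.000965 rad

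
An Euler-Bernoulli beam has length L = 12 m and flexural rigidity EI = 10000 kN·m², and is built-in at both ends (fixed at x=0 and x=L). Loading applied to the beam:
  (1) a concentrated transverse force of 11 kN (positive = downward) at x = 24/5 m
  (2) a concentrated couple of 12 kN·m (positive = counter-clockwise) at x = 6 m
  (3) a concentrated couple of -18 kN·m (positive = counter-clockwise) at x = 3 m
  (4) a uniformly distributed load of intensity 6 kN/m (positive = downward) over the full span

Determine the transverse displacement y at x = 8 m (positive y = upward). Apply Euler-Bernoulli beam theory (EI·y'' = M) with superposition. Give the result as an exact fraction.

Load 1 — point force P=11 kN at a=24/5 m (b=L-a=36/5):
  y_1 = -Pa²(L-x)²(3bL-(3b+a)(L-x))/(6L³EI)  [x>a] = -11·(24/5)²·(12-8)²·(3·(36/5)·12-(3·(36/5)+(24/5))·(12-8))/(6·12³·10000) = -1408/234375 m
Load 2 — applied couple M₀=12 kN·m at a=6 m (b=L-a=6):
  y_2 = (R_Ax³/6 - M_Ax²/2 - M₀(x-a)²/2)/EI  [x>a] with R_A=3/2, M_A=3 = ((3/2)·8³/6 - 3·8²/2 - 12·(8-6)²/2)/10000 = 1/1250 m
Load 3 — applied couple M₀=-18 kN·m at a=3 m (b=L-a=9):
  y_3 = (R_Ax³/6 - M_Ax²/2 - M₀(x-a)²/2)/EI  [x>a] with R_A=-27/16, M_A=27/8 = ((-27/16)·8³/6 - (27/8)·8²/2 - (-18)·(8-3)²/2)/10000 = -27/10000 m
Load 4 — uniform load w=6 kN/m over full span:
  y_4 = -wx²(L-x)²/(24EI) = -6·8²·(12-8)²/(24·10000) = -16/625 m
Superposition: y = Σ y_i = -125653/3750000 m ≈ -0.033507 m

y(8) = -125653/3750000 m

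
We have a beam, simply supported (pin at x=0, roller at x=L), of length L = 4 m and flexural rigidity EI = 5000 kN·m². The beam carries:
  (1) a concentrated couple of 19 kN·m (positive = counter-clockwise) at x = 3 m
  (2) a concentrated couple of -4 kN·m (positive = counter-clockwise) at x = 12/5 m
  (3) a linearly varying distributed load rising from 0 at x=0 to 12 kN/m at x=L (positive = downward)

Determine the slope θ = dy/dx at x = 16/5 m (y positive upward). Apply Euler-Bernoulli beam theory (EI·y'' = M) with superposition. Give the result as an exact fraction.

θ(16/5) = 339217/75000000 rad

Load 1 — applied couple M₀=19 kN·m at a=3 m (b=L-a=1):
  θ_1 = (M₀x²/(2L)-M₀(x-a)+C₁)/EI  [x>a] with C₁=M₀(3b²-L²)/(6L)=-247/24 = (19·(16/5)²/(2·4)-19·((16/5)-3)+(-247/24))/5000 = 6137/3000000 rad
Load 2 — applied couple M₀=-4 kN·m at a=12/5 m (b=L-a=8/5):
  θ_2 = (M₀x²/(2L)-M₀(x-a)+C₁)/EI  [x>a] with C₁=M₀(3b²-L²)/(6L)=104/75 = ((-4)·(16/5)²/(2·4)-(-4)·((16/5)-(12/5))+(104/75))/5000 = -1/9375 rad
Load 3 — triangular load w₀=12 kN/m (0→w₀ over full span):
  θ_3 = -w₀(7L⁴-30L²x²+15x⁴)/(360LEI) = -12·(7·4⁴-30·4²·(16/5)²+15·(16/5)⁴)/(360·4·5000) = 3028/1171875 rad
Superposition: θ = Σ θ_i = 339217/75000000 rad ≈ 0.004523 rad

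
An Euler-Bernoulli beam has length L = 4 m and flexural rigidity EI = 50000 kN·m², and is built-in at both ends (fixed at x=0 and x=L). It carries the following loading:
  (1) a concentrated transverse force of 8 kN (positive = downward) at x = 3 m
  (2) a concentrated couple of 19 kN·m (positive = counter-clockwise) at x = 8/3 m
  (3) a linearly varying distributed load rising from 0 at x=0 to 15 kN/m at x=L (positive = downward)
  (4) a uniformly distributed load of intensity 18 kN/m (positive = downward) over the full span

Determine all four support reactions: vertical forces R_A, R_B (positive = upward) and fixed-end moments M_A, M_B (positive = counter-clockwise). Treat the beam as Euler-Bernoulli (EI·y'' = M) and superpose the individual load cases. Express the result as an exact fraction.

Load 1 — point force P=8 kN at a=3 m (b=L-a=1):
  R_A = Pb²(3a+b)/L³ = 8·1²·(3·3+1)/4³ = 5/4 kN
  M_A = Pab²/L² = 8·3·1²/4² = 3/2 kN·m
  R_B = Pa²(a+3b)/L³ = 8·3²·(3+3·1)/4³ = 27/4 kN
  M_B = -Pa²b/L² = -8·3²·1/4² = -9/2 kN·m
Load 2 — applied couple M₀=19 kN·m at a=8/3 m (b=L-a=4/3):
  R_A = 6M₀ab/L³ = 6·19·(8/3)·(4/3)/4³ = 19/3 kN
  M_A = M₀b(2a-b)/L² = 19·(4/3)·(2·(8/3)-(4/3))/4² = 19/3 kN·m
  R_B = -6M₀ab/L³ = -6·19·(8/3)·(4/3)/4³ = -19/3 kN
  M_B = M₀a(2b-a)/L² = 19·(8/3)·(2·(4/3)-(8/3))/4² = 0 kN·m
Load 3 — triangular load w₀=15 kN/m (0→w₀ over full span):
  R_A = 3w₀L/20 = 3·15·4/20 = 9 kN
  M_A = w₀L²/30 = 15·4²/30 = 8 kN·m
  R_B = 7w₀L/20 = 7·15·4/20 = 21 kN
  M_B = -w₀L²/20 = -15·4²/20 = -12 kN·m
Load 4 — uniform load w=18 kN/m over full span:
  R_A = wL/2 = 18·4/2 = 36 kN
  M_A = wL²/12 = 18·4²/12 = 24 kN·m
  R_B = wL/2 = 18·4/2 = 36 kN
  M_B = -wL²/12 = -18·4²/12 = -24 kN·m
Superposition: R_A = 631/12 kN, M_A = 239/6 kN·m, R_B = 689/12 kN, M_B = -81/2 kN·m

R_A = 631/12 kN, M_A = 239/6 kN·m, R_B = 689/12 kN, M_B = -81/2 kN·m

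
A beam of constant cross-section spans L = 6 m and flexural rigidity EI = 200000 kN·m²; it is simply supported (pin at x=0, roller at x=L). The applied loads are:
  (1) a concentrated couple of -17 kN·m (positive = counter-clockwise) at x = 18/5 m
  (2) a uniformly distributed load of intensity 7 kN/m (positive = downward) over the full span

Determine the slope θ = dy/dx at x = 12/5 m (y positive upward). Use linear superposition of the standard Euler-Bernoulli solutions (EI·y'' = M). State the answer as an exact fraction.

Load 1 — applied couple M₀=-17 kN·m at a=18/5 m (b=L-a=12/5):
  θ_1 = (M₀x²/(2L)+C₁)/EI  [x≤a] with C₁=M₀(3b²-L²)/(6L)=221/25 = ((-17)·(12/5)²/(2·6)+(221/25))/200000 = 17/5000000 rad
Load 2 — uniform load w=7 kN/m over full span:
  θ_2 = -w(L³-6Lx²+4x³)/(24EI) = -7·(6³-6·6·(12/5)²+4·(12/5)³)/(24·200000) = -2331/25000000 rad
Superposition: θ = Σ θ_i = -1123/12500000 rad ≈ -0.000090 rad

θ(12/5) = -1123/12500000 rad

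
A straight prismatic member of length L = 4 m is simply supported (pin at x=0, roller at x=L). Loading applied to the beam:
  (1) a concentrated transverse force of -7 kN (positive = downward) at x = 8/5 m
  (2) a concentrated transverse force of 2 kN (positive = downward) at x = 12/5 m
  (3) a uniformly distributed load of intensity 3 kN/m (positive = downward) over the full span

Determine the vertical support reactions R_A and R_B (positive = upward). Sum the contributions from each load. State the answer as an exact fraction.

R_A = 13/5 kN, R_B = 22/5 kN

Load 1 — point force P=-7 kN at a=8/5 m (b=L-a=12/5):
  R_A = Pb/L = (-7)·(12/5)/4 = -21/5 kN
  R_B = Pa/L = (-7)·(8/5)/4 = -14/5 kN
Load 2 — point force P=2 kN at a=12/5 m (b=L-a=8/5):
  R_A = Pb/L = 2·(8/5)/4 = 4/5 kN
  R_B = Pa/L = 2·(12/5)/4 = 6/5 kN
Load 3 — uniform load w=3 kN/m over full span:
  R_A = wL/2 = 3·4/2 = 6 kN
  R_B = wL/2 = 3·4/2 = 6 kN
Superposition: R_A = 13/5 kN, R_B = 22/5 kN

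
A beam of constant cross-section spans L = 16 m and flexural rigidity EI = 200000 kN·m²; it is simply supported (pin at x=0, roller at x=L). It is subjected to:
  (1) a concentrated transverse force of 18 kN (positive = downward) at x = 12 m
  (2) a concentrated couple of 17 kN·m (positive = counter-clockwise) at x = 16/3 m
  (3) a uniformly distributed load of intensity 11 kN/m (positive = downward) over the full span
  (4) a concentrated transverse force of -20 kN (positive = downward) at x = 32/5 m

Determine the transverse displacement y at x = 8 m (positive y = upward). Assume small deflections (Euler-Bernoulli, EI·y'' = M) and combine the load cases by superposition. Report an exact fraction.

Load 1 — point force P=18 kN at a=12 m (b=L-a=4):
  y_1 = -Pbx(L²-b²-x²)/(6LEI)  [x≤a] = -18·4·8·(16²-4²-8²)/(6·16·200000) = -33/6250 m
Load 2 — applied couple M₀=17 kN·m at a=16/3 m (b=L-a=32/3):
  y_2 = (M₀x³/(6L)-M₀(x-a)²/2+C₁x)/EI  [x>a] with C₁=M₀(3b²-L²)/(6L)=136/9 = (17·8³/(6·16)-17·(8-(16/3))²/2+(136/9)·8)/200000 = 17/22500 m
Load 3 — uniform load w=11 kN/m over full span:
  y_3 = -wx(L³-2Lx²+x³)/(24EI) = -11·8·(16³-2·16·8²+8³)/(24·200000) = -88/1875 m
Load 4 — point force P=-20 kN at a=32/5 m (b=L-a=48/5):
  y_4 = -Pa(L-x)(2Lx-a²-x²)/(6LEI)  [x>a] = -(-20)·(32/5)·(16-8)·(2·16·8-(32/5)²-8²)/(6·16·200000) = 1888/234375 m
Superposition: y = Σ y_i = -122069/2812500 m ≈ -0.043402 m

y(8) = -122069/2812500 m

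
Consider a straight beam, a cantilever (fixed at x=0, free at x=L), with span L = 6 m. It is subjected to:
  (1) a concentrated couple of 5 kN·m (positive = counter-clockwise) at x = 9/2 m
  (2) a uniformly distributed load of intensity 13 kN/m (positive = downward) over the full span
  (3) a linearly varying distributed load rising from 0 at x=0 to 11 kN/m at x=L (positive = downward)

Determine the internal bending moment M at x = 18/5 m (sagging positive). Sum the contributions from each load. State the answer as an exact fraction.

M(18/5) = -7487/125 kN·m

Load 1 — applied couple M₀=5 kN·m at a=9/2 m (b=L-a=3/2):
  M_1 = M₀  [x≤a] = 5 = 5 kN·m
Load 2 — uniform load w=13 kN/m over full span:
  M_2 = -w(L-x)²/2 = -13·(6-(18/5))²/2 = -936/25 kN·m
Load 3 — triangular load w₀=11 kN/m (0→w₀ over full span):
  M_3 = w₀Lx/2 - w₀L²/3 - w₀x³/(6L) = 11·6·(18/5)/2 - 11·6²/3 - 11·(18/5)³/(6·6) = -3432/125 kN·m
Superposition: M = Σ M_i = -7487/125 kN·m ≈ -59.896000 kN·m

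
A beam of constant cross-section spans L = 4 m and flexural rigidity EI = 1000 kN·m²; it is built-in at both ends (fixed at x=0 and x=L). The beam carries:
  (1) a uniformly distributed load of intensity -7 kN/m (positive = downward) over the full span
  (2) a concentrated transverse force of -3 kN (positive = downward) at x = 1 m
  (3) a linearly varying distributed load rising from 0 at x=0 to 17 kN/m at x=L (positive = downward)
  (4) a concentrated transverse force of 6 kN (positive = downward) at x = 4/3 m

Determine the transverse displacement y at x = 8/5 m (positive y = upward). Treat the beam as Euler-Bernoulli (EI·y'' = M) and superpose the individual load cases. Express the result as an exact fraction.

y(8/5) = -53397/31250000 m

Load 1 — uniform load w=-7 kN/m over full span:
  y_1 = -wx²(L-x)²/(24EI) = -(-7)·(8/5)²·(4-(8/5))²/(24·1000) = 336/78125 m
Load 2 — point force P=-3 kN at a=1 m (b=L-a=3):
  y_2 = -Pa²(L-x)²(3bL-(3b+a)(L-x))/(6L³EI)  [x>a] = -(-3)·1²·(4-(8/5))²·(3·3·4-(3·3+1)·(4-(8/5)))/(6·4³·1000) = 27/50000 m
Load 3 — triangular load w₀=17 kN/m (0→w₀ over full span):
  y_3 = -w₀x²(L-x)²(x+2L)/(120LEI) = -17·(8/5)²·(4-(8/5))²·((8/5)+2·4)/(120·4·1000) = -9792/1953125 m
Load 4 — point force P=6 kN at a=4/3 m (b=L-a=8/3):
  y_4 = -Pa²(L-x)²(3bL-(3b+a)(L-x))/(6L³EI)  [x>a] = -6·(4/3)²·(4-(8/5))²·(3·(8/3)·4-(3·(8/3)+(4/3))·(4-(8/5)))/(6·4³·1000) = -24/15625 m
Superposition: y = Σ y_i = -53397/31250000 m ≈ -0.001709 m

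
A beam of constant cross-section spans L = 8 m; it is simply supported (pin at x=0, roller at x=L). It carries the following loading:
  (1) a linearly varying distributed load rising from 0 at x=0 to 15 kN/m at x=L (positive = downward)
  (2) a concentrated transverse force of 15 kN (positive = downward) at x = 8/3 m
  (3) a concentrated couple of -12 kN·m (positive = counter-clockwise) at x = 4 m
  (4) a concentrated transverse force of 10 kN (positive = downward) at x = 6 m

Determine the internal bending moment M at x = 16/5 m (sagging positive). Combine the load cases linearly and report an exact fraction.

Load 1 — triangular load w₀=15 kN/m (0→w₀ over full span):
  M_1 = w₀Lx/6 - w₀x³/(6L) = 15·8·(16/5)/6 - 15·(16/5)³/(6·8) = 1344/25 kN·m
Load 2 — point force P=15 kN at a=8/3 m (b=L-a=16/3):
  M_2 = Pa(L-x)/L  [x>a] = 15·(8/3)·(8-(16/5))/8 = 24 kN·m
Load 3 — applied couple M₀=-12 kN·m at a=4 m (b=L-a=4):
  M_3 = M₀x/L  [x≤a] = (-12)·(16/5)/8 = -24/5 kN·m
Load 4 — point force P=10 kN at a=6 m (b=L-a=2):
  M_4 = Pbx/L  [x≤a] = 10·2·(16/5)/8 = 8 kN·m
Superposition: M = Σ M_i = 2024/25 kN·m ≈ 80.960000 kN·m

M(16/5) = 2024/25 kN·m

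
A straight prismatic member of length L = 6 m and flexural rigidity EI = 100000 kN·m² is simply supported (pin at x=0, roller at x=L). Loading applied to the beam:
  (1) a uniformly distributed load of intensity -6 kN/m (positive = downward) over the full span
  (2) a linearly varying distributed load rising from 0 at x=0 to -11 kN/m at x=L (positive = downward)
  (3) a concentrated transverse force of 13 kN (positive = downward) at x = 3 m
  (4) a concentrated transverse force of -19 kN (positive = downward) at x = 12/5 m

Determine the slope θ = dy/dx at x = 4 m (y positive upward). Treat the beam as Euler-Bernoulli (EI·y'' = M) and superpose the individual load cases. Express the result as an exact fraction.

θ(4) = -247943/450000000 rad

Load 1 — uniform load w=-6 kN/m over full span:
  θ_1 = -w(L³-6Lx²+4x³)/(24EI) = -(-6)·(6³-6·6·4²+4·4³)/(24·100000) = -13/50000 rad
Load 2 — triangular load w₀=-11 kN/m (0→w₀ over full span):
  θ_2 = -w₀(7L⁴-30L²x²+15x⁴)/(360LEI) = -(-11)·(7·6⁴-30·6²·4²+15·4⁴)/(360·6·100000) = -1001/4500000 rad
Load 3 — point force P=13 kN at a=3 m (b=L-a=3):
  θ_3 = -Pa(2L²-6Lx+3x²+a²)/(6LEI)  [x>a] = -13·3·(2·6²-6·6·4+3·4²+3²)/(6·6·100000) = 13/80000 rad
Load 4 — point force P=-19 kN at a=12/5 m (b=L-a=18/5):
  θ_4 = -Pa(2L²-6Lx+3x²+a²)/(6LEI)  [x>a] = -(-19)·(12/5)·(2·6²-6·6·4+3·4²+(12/5)²)/(6·6·100000) = -361/1562500 rad
Superposition: θ = Σ θ_i = -247943/450000000 rad ≈ -0.000551 rad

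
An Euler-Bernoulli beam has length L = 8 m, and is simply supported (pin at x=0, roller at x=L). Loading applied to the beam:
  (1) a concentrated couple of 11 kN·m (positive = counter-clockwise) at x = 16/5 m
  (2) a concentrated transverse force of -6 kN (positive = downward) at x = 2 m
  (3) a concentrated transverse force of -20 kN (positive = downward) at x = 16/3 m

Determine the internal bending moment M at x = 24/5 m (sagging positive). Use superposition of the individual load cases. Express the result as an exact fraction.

Load 1 — applied couple M₀=11 kN·m at a=16/5 m (b=L-a=24/5):
  M_1 = M₀x/L - M₀  [x>a] = 11·(24/5)/8 - 11 = -22/5 kN·m
Load 2 — point force P=-6 kN at a=2 m (b=L-a=6):
  M_2 = Pa(L-x)/L  [x>a] = (-6)·2·(8-(24/5))/8 = -24/5 kN·m
Load 3 — point force P=-20 kN at a=16/3 m (b=L-a=8/3):
  M_3 = Pbx/L  [x≤a] = (-20)·(8/3)·(24/5)/8 = -32 kN·m
Superposition: M = Σ M_i = -206/5 kN·m ≈ -41.200000 kN·m

M(24/5) = -206/5 kN·m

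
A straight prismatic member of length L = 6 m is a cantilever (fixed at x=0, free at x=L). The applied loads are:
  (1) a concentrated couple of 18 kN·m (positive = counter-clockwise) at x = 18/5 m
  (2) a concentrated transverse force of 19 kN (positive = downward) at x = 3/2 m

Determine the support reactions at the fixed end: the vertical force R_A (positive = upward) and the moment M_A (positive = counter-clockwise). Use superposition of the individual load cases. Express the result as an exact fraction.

R_A = 19 kN, M_A = 21/2 kN·m

Load 1 — applied couple M₀=18 kN·m at a=18/5 m (b=L-a=12/5):
  R_A = 0 kN
  M_A = -M₀ = -18 kN·m
Load 2 — point force P=19 kN at a=3/2 m (b=L-a=9/2):
  R_A = P = 19 kN
  M_A = Pa = 19·(3/2) = 57/2 kN·m
Superposition: R_A = 19 kN, M_A = 21/2 kN·m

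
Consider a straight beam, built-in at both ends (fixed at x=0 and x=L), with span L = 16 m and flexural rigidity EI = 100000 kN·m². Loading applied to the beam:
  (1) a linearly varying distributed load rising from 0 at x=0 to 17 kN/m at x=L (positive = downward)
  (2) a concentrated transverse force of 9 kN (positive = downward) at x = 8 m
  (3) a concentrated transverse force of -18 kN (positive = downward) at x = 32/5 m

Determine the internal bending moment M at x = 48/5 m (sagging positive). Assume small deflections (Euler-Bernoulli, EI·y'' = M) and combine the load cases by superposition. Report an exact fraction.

M(48/5) = 164698/1875 kN·m

Load 1 — triangular load w₀=17 kN/m (0→w₀ over full span):
  M_1 = 3w₀Lx/20 - w₀L²/30 - w₀x³/(6L) = 3·17·16·(48/5)/20 - 17·16²/30 - 17·(48/5)³/(6·16) = 33728/375 kN·m
Load 2 — point force P=9 kN at a=8 m (b=L-a=8):
  M_2 = Pa²(a+3b)(L-x)/L³ - Pa²b/L²  [x>a] = 9·8²·(8+3·8)·(16-(48/5))/16³ - 9·8²·8/16² = 54/5 kN·m
Load 3 — point force P=-18 kN at a=32/5 m (b=L-a=48/5):
  M_3 = Pa²(a+3b)(L-x)/L³ - Pa²b/L²  [x>a] = (-18)·(32/5)²·((32/5)+3·(48/5))·(16-(48/5))/16³ - (-18)·(32/5)²·(48/5)/16² = -8064/625 kN·m
Superposition: M = Σ M_i = 164698/1875 kN·m ≈ 87.838933 kN·m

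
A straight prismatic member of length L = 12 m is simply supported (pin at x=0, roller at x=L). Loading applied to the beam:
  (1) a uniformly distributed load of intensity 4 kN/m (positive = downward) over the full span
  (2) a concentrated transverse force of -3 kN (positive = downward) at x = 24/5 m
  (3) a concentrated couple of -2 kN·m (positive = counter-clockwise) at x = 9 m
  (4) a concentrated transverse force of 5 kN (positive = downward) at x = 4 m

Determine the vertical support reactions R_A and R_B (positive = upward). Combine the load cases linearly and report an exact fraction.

R_A = 761/30 kN, R_B = 739/30 kN

Load 1 — uniform load w=4 kN/m over full span:
  R_A = wL/2 = 4·12/2 = 24 kN
  R_B = wL/2 = 4·12/2 = 24 kN
Load 2 — point force P=-3 kN at a=24/5 m (b=L-a=36/5):
  R_A = Pb/L = (-3)·(36/5)/12 = -9/5 kN
  R_B = Pa/L = (-3)·(24/5)/12 = -6/5 kN
Load 3 — applied couple M₀=-2 kN·m at a=9 m (b=L-a=3):
  R_A = M₀/L = (-2)/12 = -1/6 kN
  R_B = -M₀/L = -(-2)/12 = 1/6 kN
Load 4 — point force P=5 kN at a=4 m (b=L-a=8):
  R_A = Pb/L = 5·8/12 = 10/3 kN
  R_B = Pa/L = 5·4/12 = 5/3 kN
Superposition: R_A = 761/30 kN, R_B = 739/30 kN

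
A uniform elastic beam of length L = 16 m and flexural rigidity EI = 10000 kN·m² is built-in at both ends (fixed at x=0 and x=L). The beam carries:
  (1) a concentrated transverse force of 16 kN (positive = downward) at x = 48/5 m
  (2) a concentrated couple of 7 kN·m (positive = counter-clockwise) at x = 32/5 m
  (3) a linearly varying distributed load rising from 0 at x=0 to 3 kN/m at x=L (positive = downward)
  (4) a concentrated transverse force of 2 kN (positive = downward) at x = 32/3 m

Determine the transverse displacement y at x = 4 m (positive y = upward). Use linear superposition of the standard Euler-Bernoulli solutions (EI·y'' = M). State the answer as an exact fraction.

y(4) = -14153/506250 m

Load 1 — point force P=16 kN at a=48/5 m (b=L-a=32/5):
  y_1 = -Pb²x²(3aL-(3a+b)x)/(6L³EI)  [x≤a] = -16·(32/5)²·4²·(3·(48/5)·16-(3·(48/5)+(32/5))·4)/(6·16³·10000) = -128/9375 m
Load 2 — applied couple M₀=7 kN·m at a=32/5 m (b=L-a=48/5):
  y_2 = (R_Ax³/6 - M_Ax²/2)/EI  [x≤a] with R_A=63/100, M_A=21/25 = ((63/100)·4³/6 - (21/25)·4²/2)/10000 = 0 m
Load 3 — triangular load w₀=3 kN/m (0→w₀ over full span):
  y_3 = -w₀x²(L-x)²(x+2L)/(120LEI) = -3·4²·(16-4)²·(4+2·16)/(120·16·10000) = -81/6250 m
Load 4 — point force P=2 kN at a=32/3 m (b=L-a=16/3):
  y_4 = -Pb²x²(3aL-(3a+b)x)/(6L³EI)  [x≤a] = -2·(16/3)²·4²·(3·(32/3)·16-(3·(32/3)+(16/3))·4)/(6·16³·10000) = -68/50625 m
Superposition: y = Σ y_i = -14153/506250 m ≈ -0.027957 m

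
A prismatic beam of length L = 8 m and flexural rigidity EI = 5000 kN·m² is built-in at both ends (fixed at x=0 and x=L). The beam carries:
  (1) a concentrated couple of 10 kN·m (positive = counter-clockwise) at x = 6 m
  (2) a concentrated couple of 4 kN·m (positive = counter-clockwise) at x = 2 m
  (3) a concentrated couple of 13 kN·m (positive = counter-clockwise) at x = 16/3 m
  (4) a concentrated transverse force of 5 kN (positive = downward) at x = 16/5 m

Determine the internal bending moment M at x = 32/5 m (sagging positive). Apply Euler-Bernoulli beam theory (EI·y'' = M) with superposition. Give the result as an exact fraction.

Load 1 — applied couple M₀=10 kN·m at a=6 m (b=L-a=2):
  M_1 = R_Ax - M_A - M₀  [x>a] with R_A=45/32, M_A=25/8 = (45/32)·(32/5) - (25/8) - 10 = -33/8 kN·m
Load 2 — applied couple M₀=4 kN·m at a=2 m (b=L-a=6):
  M_2 = R_Ax - M_A - M₀  [x>a] with R_A=9/16, M_A=-3/4 = (9/16)·(32/5) - (-3/4) - 4 = 7/20 kN·m
Load 3 — applied couple M₀=13 kN·m at a=16/3 m (b=L-a=8/3):
  M_3 = R_Ax - M_A - M₀  [x>a] with R_A=13/6, M_A=13/3 = (13/6)·(32/5) - (13/3) - 13 = -52/15 kN·m
Load 4 — point force P=5 kN at a=16/5 m (b=L-a=24/5):
  M_4 = Pa²(a+3b)(L-x)/L³ - Pa²b/L²  [x>a] = 5·(16/5)²·((16/5)+3·(24/5))·(8-(32/5))/8³ - 5·(16/5)²·(24/5)/8² = -128/125 kN·m
Superposition: M = Σ M_i = -24797/3000 kN·m ≈ -8.265667 kN·m

M(32/5) = -24797/3000 kN·m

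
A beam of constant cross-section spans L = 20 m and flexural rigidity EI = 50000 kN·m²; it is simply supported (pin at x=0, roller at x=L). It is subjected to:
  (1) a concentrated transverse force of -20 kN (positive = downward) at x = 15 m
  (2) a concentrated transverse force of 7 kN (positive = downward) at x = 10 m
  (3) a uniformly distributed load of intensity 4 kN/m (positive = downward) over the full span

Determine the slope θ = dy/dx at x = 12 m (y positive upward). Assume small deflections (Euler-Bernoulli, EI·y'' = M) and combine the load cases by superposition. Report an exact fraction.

θ(12) = 2461/300000 rad

Load 1 — point force P=-20 kN at a=15 m (b=L-a=5):
  θ_1 = -Pb(L²-b²-3x²)/(6LEI)  [x≤a] = -(-20)·5·(20²-5²-3·12²)/(6·20·50000) = -19/20000 rad
Load 2 — point force P=7 kN at a=10 m (b=L-a=10):
  θ_2 = -Pa(2L²-6Lx+3x²+a²)/(6LEI)  [x>a] = -7·10·(2·20²-6·20·12+3·12²+10²)/(6·20·50000) = 63/50000 rad
Load 3 — uniform load w=4 kN/m over full span:
  θ_3 = -w(L³-6Lx²+4x³)/(24EI) = -4·(20³-6·20·12²+4·12³)/(24·50000) = 74/9375 rad
Superposition: θ = Σ θ_i = 2461/300000 rad ≈ 0.008203 rad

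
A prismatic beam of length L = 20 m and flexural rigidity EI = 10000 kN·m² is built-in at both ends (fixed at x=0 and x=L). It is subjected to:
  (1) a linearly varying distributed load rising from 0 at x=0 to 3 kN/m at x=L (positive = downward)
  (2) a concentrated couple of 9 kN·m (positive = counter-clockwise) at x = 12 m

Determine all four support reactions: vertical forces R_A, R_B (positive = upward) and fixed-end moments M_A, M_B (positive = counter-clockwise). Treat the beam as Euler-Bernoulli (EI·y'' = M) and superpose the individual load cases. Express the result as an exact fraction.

Load 1 — triangular load w₀=3 kN/m (0→w₀ over full span):
  R_A = 3w₀L/20 = 3·3·20/20 = 9 kN
  M_A = w₀L²/30 = 3·20²/30 = 40 kN·m
  R_B = 7w₀L/20 = 7·3·20/20 = 21 kN
  M_B = -w₀L²/20 = -3·20²/20 = -60 kN·m
Load 2 — applied couple M₀=9 kN·m at a=12 m (b=L-a=8):
  R_A = 6M₀ab/L³ = 6·9·12·8/20³ = 81/125 kN
  M_A = M₀b(2a-b)/L² = 9·8·(2·12-8)/20² = 72/25 kN·m
  R_B = -6M₀ab/L³ = -6·9·12·8/20³ = -81/125 kN
  M_B = M₀a(2b-a)/L² = 9·12·(2·8-12)/20² = 27/25 kN·m
Superposition: R_A = 1206/125 kN, M_A = 1072/25 kN·m, R_B = 2544/125 kN, M_B = -1473/25 kN·m

R_A = 1206/125 kN, M_A = 1072/25 kN·m, R_B = 2544/125 kN, M_B = -1473/25 kN·m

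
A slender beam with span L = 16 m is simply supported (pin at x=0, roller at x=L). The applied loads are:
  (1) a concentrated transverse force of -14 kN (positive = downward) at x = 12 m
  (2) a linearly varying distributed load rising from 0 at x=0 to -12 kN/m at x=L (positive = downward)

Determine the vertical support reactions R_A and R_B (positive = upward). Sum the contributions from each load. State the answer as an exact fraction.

Load 1 — point force P=-14 kN at a=12 m (b=L-a=4):
  R_A = Pb/L = (-14)·4/16 = -7/2 kN
  R_B = Pa/L = (-14)·12/16 = -21/2 kN
Load 2 — triangular load w₀=-12 kN/m (0→w₀ over full span):
  R_A = w₀L/6 = (-12)·16/6 = -32 kN
  R_B = w₀L/3 = (-12)·16/3 = -64 kN
Superposition: R_A = -71/2 kN, R_B = -149/2 kN

R_A = -71/2 kN, R_B = -149/2 kN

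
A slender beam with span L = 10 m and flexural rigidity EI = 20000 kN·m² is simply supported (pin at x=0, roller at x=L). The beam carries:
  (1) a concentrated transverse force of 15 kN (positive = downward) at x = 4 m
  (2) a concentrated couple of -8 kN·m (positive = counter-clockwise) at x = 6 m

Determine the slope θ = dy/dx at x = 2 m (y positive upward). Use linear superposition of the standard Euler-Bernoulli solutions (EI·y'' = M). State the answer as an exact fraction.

Load 1 — point force P=15 kN at a=4 m (b=L-a=6):
  θ_1 = -Pb(L²-b²-3x²)/(6LEI)  [x≤a] = -15·6·(10²-6²-3·2²)/(6·10·20000) = -39/10000 rad
Load 2 — applied couple M₀=-8 kN·m at a=6 m (b=L-a=4):
  θ_2 = (M₀x²/(2L)+C₁)/EI  [x≤a] with C₁=M₀(3b²-L²)/(6L)=104/15 = ((-8)·2²/(2·10)+(104/15))/20000 = 1/3750 rad
Superposition: θ = Σ θ_i = -109/30000 rad ≈ -0.003633 rad

θ(2) = -109/30000 rad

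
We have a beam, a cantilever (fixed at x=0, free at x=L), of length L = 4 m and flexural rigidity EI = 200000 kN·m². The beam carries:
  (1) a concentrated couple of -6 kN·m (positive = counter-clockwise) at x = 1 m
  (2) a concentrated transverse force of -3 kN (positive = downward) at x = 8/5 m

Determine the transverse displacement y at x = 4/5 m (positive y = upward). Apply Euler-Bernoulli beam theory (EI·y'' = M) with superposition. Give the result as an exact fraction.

y(4/5) = -1/312500 m

Load 1 — applied couple M₀=-6 kN·m at a=1 m (b=L-a=3):
  y_1 = M₀x²/(2EI)  [x≤a] = (-6)·(4/5)²/(2·200000) = -3/312500 m
Load 2 — point force P=-3 kN at a=8/5 m (b=L-a=12/5):
  y_2 = -Px²(3a-x)/(6EI)  [x≤a] = -(-3)·(4/5)²·(3·(8/5)-(4/5))/(6·200000) = 1/156250 m
Superposition: y = Σ y_i = -1/312500 m ≈ -0.000003 m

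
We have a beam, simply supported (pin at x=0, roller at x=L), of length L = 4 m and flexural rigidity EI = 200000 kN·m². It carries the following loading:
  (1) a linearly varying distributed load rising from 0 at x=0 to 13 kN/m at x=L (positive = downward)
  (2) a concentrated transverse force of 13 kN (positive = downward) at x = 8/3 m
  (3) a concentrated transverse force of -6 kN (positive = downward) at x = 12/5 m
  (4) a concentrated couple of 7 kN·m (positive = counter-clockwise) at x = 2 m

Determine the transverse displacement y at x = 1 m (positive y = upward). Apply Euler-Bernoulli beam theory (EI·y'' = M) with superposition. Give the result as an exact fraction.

Load 1 — triangular load w₀=13 kN/m (0→w₀ over full span):
  y_1 = -w₀x(7L⁴-10L²x²+3x⁴)/(360LEI) = -13·1·(7·4⁴-10·4²·1²+3·1⁴)/(360·4·200000) = -1417/19200000 m
Load 2 — point force P=13 kN at a=8/3 m (b=L-a=4/3):
  y_2 = -Pbx(L²-b²-x²)/(6LEI)  [x≤a] = -13·(4/3)·1·(4²-(4/3)²-1²)/(6·4·200000) = -1547/32400000 m
Load 3 — point force P=-6 kN at a=12/5 m (b=L-a=8/5):
  y_3 = -Pbx(L²-b²-x²)/(6LEI)  [x≤a] = -(-6)·(8/5)·1·(4²-(8/5)²-1²)/(6·4·200000) = 311/12500000 m
Load 4 — applied couple M₀=7 kN·m at a=2 m (b=L-a=2):
  y_4 = (M₀x³/(6L)+C₁x)/EI  [x≤a] with C₁=M₀(3b²-L²)/(6L)=-7/6 = (7·1³/(6·4)+(-7/6)·1)/200000 = -7/1600000 m
Superposition: y = Σ y_i = -6547651/64800000000 m ≈ -0.000101 m

y(1) = -6547651/64800000000 m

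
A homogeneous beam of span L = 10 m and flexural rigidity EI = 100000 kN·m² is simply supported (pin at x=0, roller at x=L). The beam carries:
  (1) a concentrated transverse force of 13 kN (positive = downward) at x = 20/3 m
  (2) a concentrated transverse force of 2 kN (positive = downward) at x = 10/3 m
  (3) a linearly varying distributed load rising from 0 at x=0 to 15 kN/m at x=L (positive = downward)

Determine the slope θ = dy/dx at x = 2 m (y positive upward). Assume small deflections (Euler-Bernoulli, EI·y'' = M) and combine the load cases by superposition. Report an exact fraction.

θ(2) = -12469/4050000 rad

Load 1 — point force P=13 kN at a=20/3 m (b=L-a=10/3):
  θ_1 = -Pb(L²-b²-3x²)/(6LEI)  [x≤a] = -13·(10/3)·(10²-(10/3)²-3·2²)/(6·10·100000) = -2249/4050000 rad
Load 2 — point force P=2 kN at a=10/3 m (b=L-a=20/3):
  θ_2 = -Pb(L²-b²-3x²)/(6LEI)  [x≤a] = -2·(20/3)·(10²-(20/3)²-3·2²)/(6·10·100000) = -49/506250 rad
Load 3 — triangular load w₀=15 kN/m (0→w₀ over full span):
  θ_3 = -w₀(7L⁴-30L²x²+15x⁴)/(360LEI) = -15·(7·10⁴-30·10²·2²+15·2⁴)/(360·10·100000) = -91/37500 rad
Superposition: θ = Σ θ_i = -12469/4050000 rad ≈ -0.003079 rad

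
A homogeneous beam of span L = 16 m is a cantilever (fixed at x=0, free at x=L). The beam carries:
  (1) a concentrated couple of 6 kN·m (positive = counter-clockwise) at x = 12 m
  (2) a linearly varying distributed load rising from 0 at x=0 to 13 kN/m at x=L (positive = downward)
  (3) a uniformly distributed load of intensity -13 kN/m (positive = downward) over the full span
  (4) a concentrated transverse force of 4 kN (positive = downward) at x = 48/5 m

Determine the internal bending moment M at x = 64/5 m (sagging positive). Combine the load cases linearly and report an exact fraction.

M(64/5) = 1664/375 kN·m

Load 1 — applied couple M₀=6 kN·m at a=12 m (b=L-a=4):
  M_1 = 0  [x>a] = 0 kN·m
Load 2 — triangular load w₀=13 kN/m (0→w₀ over full span):
  M_2 = w₀Lx/2 - w₀L²/3 - w₀x³/(6L) = 13·16·(64/5)/2 - 13·16²/3 - 13·(64/5)³/(6·16) = -23296/375 kN·m
Load 3 — uniform load w=-13 kN/m over full span:
  M_3 = -w(L-x)²/2 = -(-13)·(16-(64/5))²/2 = 1664/25 kN·m
Load 4 — point force P=4 kN at a=48/5 m (b=L-a=32/5):
  M_4 = 0  [x>a] = 0 kN·m
Superposition: M = Σ M_i = 1664/375 kN·m ≈ 4.437333 kN·m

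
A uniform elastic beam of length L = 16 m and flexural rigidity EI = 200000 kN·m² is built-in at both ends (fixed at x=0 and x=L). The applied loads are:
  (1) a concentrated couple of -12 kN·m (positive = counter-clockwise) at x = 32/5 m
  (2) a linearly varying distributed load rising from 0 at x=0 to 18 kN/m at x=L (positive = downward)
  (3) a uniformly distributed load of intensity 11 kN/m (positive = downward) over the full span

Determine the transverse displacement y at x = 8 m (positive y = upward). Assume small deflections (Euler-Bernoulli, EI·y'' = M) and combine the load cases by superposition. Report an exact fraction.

Load 1 — applied couple M₀=-12 kN·m at a=32/5 m (b=L-a=48/5):
  y_1 = (R_Ax³/6 - M_Ax²/2 - M₀(x-a)²/2)/EI  [x>a] with R_A=-27/25, M_A=-36/25 = ((-27/25)·8³/6 - (-36/25)·8²/2 - (-12)·(8-(32/5))²/2)/200000 = -12/78125 m
Load 2 — triangular load w₀=18 kN/m (0→w₀ over full span):
  y_2 = -w₀x²(L-x)²(x+2L)/(120LEI) = -18·8²·(16-8)²·(8+2·16)/(120·16·200000) = -24/3125 m
Load 3 — uniform load w=11 kN/m over full span:
  y_3 = -wx²(L-x)²/(24EI) = -11·8²·(16-8)²/(24·200000) = -88/9375 m
Superposition: y = Σ y_i = -4036/234375 m ≈ -0.017220 m

y(8) = -4036/234375 m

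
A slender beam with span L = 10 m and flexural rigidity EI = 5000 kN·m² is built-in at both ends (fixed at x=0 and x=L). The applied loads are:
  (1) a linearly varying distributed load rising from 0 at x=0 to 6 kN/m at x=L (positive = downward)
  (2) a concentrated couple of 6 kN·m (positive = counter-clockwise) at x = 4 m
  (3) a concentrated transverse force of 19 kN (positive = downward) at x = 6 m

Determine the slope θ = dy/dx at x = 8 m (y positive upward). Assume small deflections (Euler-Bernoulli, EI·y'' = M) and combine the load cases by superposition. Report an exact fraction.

θ(8) = 3349/312500 rad

Load 1 — triangular load w₀=6 kN/m (0→w₀ over full span):
  θ_1 = -w₀(2x(L-x)(L-2x)(x+2L)+x²(L-x)²)/(120LEI) = -6·(2·8·(10-8)·(10-2·8)·(8+2·10)+8²·(10-8)²)/(120·10·5000) = 16/3125 rad
Load 2 — applied couple M₀=6 kN·m at a=4 m (b=L-a=6):
  θ_2 = (R_Ax²/2 - M_Ax - M₀(x-a))/EI  [x>a] with R_A=108/125, M_A=18/25 = ((108/125)·8²/2 - (18/25)·8 - 6·(8-4))/5000 = -33/78125 rad
Load 3 — point force P=19 kN at a=6 m (b=L-a=4):
  θ_3 = Pa²(L-x)(2bL-(3b+a)(L-x))/(2L³EI)  [x>a] = 19·6²·(10-8)·(2·4·10-(3·4+6)·(10-8))/(2·10³·5000) = 1881/312500 rad
Superposition: θ = Σ θ_i = 3349/312500 rad ≈ 0.010717 rad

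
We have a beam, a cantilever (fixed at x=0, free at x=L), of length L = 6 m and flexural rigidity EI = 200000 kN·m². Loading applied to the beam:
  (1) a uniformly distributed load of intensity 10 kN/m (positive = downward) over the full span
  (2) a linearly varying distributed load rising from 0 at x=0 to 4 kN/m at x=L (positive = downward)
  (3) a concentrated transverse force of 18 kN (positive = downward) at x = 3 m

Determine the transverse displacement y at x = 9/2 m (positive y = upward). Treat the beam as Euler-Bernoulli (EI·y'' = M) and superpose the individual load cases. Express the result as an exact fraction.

y(9/2) = -1074951/128000000 m

Load 1 — uniform load w=10 kN/m over full span:
  y_1 = -wx²(x²-4Lx+6L²)/(24EI) = -10·(9/2)²·((9/2)²-4·6·(9/2)+6·6²)/(24·200000) = -13851/2560000 m
Load 2 — triangular load w₀=4 kN/m (0→w₀ over full span):
  y_2 = (w₀Lx³/12-w₀L²x²/6-w₀x⁵/(120L))/EI = (4·6·(9/2)³/12-4·6²·(9/2)²/6-4·(9/2)⁵/(120·6))/200000 = -200961/128000000 m
Load 3 — point force P=18 kN at a=3 m (b=L-a=3):
  y_3 = -Pa²(3x-a)/(6EI)  [x>a] = -18·3²·(3·(9/2)-3)/(6·200000) = -567/400000 m
Superposition: y = Σ y_i = -1074951/128000000 m ≈ -0.008398 m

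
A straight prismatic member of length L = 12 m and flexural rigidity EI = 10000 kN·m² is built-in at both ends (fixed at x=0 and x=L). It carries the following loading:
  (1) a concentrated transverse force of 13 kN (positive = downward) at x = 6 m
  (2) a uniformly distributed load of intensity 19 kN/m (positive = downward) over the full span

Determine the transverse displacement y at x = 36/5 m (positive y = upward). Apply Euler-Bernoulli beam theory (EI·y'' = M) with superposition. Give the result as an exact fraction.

Load 1 — point force P=13 kN at a=6 m (b=L-a=6):
  y_1 = -Pa²(L-x)²(3bL-(3b+a)(L-x))/(6L³EI)  [x>a] = -13·6²·(12-(36/5))²·(3·6·12-(3·6+6)·(12-(36/5)))/(6·12³·10000) = -819/78125 m
Load 2 — uniform load w=19 kN/m over full span:
  y_2 = -wx²(L-x)²/(24EI) = -19·(36/5)²·(12-(36/5))²/(24·10000) = -36936/390625 m
Superposition: y = Σ y_i = -41031/390625 m ≈ -0.105039 m

y(36/5) = -41031/390625 m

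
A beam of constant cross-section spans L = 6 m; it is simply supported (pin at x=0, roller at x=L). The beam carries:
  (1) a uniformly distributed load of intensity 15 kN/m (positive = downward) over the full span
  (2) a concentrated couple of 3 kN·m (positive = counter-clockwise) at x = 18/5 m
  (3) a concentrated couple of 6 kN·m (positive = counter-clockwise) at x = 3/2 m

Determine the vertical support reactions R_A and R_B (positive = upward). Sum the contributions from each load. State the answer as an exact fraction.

Load 1 — uniform load w=15 kN/m over full span:
  R_A = wL/2 = 15·6/2 = 45 kN
  R_B = wL/2 = 15·6/2 = 45 kN
Load 2 — applied couple M₀=3 kN·m at a=18/5 m (b=L-a=12/5):
  R_A = M₀/L = 3/6 = 1/2 kN
  R_B = -M₀/L = -3/6 = -1/2 kN
Load 3 — applied couple M₀=6 kN·m at a=3/2 m (b=L-a=9/2):
  R_A = M₀/L = 6/6 = 1 kN
  R_B = -M₀/L = -6/6 = -1 kN
Superposition: R_A = 93/2 kN, R_B = 87/2 kN

R_A = 93/2 kN, R_B = 87/2 kN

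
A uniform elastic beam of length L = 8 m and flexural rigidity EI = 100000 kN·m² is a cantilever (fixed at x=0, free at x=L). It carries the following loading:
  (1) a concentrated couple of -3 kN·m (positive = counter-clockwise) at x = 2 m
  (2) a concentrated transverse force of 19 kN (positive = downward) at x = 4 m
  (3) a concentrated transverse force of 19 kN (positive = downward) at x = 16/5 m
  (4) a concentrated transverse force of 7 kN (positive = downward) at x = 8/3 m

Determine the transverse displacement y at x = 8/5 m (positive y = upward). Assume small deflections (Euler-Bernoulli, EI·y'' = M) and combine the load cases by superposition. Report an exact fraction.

y(8/5) = -2017/1171875 m

Load 1 — applied couple M₀=-3 kN·m at a=2 m (b=L-a=6):
  y_1 = M₀x²/(2EI)  [x≤a] = (-3)·(8/5)²/(2·100000) = -3/78125 m
Load 2 — point force P=19 kN at a=4 m (b=L-a=4):
  y_2 = -Px²(3a-x)/(6EI)  [x≤a] = -19·(8/5)²·(3·4-(8/5))/(6·100000) = -988/1171875 m
Load 3 — point force P=19 kN at a=16/5 m (b=L-a=24/5):
  y_3 = -Px²(3a-x)/(6EI)  [x≤a] = -19·(8/5)²·(3·(16/5)-(8/5))/(6·100000) = -152/234375 m
Load 4 — point force P=7 kN at a=8/3 m (b=L-a=16/3):
  y_4 = -Px²(3a-x)/(6EI)  [x≤a] = -7·(8/5)²·(3·(8/3)-(8/5))/(6·100000) = -224/1171875 m
Superposition: y = Σ y_i = -2017/1171875 m ≈ -0.001721 m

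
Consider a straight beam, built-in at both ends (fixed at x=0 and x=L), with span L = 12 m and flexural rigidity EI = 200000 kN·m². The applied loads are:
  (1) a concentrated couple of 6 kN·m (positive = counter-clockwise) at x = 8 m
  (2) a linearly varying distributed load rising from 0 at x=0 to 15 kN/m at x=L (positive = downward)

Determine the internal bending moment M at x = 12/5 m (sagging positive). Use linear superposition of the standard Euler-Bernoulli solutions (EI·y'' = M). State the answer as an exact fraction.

Load 1 — applied couple M₀=6 kN·m at a=8 m (b=L-a=4):
  M_1 = R_Ax - M_A  [x≤a] with R_A=2/3, M_A=2 = (2/3)·(12/5) - 2 = -2/5 kN·m
Load 2 — triangular load w₀=15 kN/m (0→w₀ over full span):
  M_2 = 3w₀Lx/20 - w₀L²/30 - w₀x³/(6L) = 3·15·12·(12/5)/20 - 15·12²/30 - 15·(12/5)³/(6·12) = -252/25 kN·m
Superposition: M = Σ M_i = -262/25 kN·m ≈ -10.480000 kN·m

M(12/5) = -262/25 kN·m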